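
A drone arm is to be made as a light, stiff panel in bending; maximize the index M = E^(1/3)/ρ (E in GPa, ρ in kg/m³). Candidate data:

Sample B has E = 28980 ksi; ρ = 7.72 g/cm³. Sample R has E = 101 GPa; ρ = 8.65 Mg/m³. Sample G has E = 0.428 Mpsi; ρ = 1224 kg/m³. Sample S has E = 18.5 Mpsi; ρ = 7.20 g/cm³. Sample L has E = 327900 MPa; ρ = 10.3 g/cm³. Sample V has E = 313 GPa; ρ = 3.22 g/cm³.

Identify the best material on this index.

sample V

Convert each candidate to consistent units, then evaluate M:
  sample B: E = 199.8 GPa, ρ = 7720 kg/m³
  sample R: E = 101.0 GPa, ρ = 8650 kg/m³
  sample G: E = 2.951 GPa, ρ = 1224 kg/m³
  sample S: E = 127.6 GPa, ρ = 7200 kg/m³
  sample L: E = 327.9 GPa, ρ = 10300 kg/m³
  sample V: E = 313.0 GPa, ρ = 3220 kg/m³
  sample V: M = 2.11×10⁻³
  sample G: M = 1.17×10⁻³
  sample B: M = 0.757×10⁻³
  sample S: M = 0.699×10⁻³
  sample L: M = 0.669×10⁻³
  sample R: M = 0.538×10⁻³
Sample V has the largest M.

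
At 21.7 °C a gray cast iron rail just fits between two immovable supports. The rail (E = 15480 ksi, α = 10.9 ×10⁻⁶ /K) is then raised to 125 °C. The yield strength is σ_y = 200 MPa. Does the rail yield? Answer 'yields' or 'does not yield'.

E = 15480 ksi = 106.7 GPa.
ΔT = 103.3 K. Constrained thermal stress σ = E·α·ΔT = 106.7×10³ MPa × 10.9×10⁻⁶ × 103.3 = 120 MPa (compressive).
Compare to σ_y = 200 MPa: σ < σ_y, so it does not yield.

does not yield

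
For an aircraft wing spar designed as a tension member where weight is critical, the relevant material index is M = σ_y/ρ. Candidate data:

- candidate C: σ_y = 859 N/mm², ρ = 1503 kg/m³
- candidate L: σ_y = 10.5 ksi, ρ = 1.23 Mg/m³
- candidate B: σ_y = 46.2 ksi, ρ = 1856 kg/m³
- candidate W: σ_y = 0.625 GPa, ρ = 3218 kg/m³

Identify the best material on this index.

candidate C

Convert each candidate to consistent units, then evaluate M:
  candidate C: σ_y = 859.0 MPa, ρ = 1503 kg/m³
  candidate L: σ_y = 72.39 MPa, ρ = 1230 kg/m³
  candidate B: σ_y = 318.5 MPa, ρ = 1856 kg/m³
  candidate W: σ_y = 625.0 MPa, ρ = 3218 kg/m³
  candidate C: M = 572 kN·m/kg
  candidate W: M = 194 kN·m/kg
  candidate B: M = 172 kN·m/kg
  candidate L: M = 58.9 kN·m/kg
Candidate C has the largest M.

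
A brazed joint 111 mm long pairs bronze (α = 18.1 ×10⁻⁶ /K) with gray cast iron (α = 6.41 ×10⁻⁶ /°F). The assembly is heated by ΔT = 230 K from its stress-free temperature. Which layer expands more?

bronze

gray cast iron: α = 6.41×10⁻⁶/°F × 9/5 = 11.5×10⁻⁶/K.
α(bronze) = 18.1×10⁻⁶/K vs α(gray cast iron) = 11.5×10⁻⁶/K.
Higher α expands more for the same ΔT: bronze.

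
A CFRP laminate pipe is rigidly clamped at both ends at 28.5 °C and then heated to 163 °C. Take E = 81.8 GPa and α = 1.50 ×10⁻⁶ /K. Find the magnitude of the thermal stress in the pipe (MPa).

16.5 MPa

ΔT = 134.5 K. Constrained thermal stress σ = E·α·ΔT = 81.80×10³ MPa × 1.50×10⁻⁶ × 134.5 = 16.5 MPa (compressive).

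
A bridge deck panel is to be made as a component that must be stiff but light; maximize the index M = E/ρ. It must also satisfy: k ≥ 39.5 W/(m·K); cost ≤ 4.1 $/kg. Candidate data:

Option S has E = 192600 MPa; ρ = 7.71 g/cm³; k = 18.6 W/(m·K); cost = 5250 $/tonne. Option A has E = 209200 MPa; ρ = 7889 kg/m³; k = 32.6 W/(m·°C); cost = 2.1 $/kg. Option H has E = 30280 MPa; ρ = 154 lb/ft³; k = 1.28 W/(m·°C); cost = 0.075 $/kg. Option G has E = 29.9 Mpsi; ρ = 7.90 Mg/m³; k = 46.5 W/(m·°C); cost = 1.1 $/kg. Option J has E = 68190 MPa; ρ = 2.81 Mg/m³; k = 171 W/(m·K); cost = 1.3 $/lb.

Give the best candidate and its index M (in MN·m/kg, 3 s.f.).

Screen on constraints: k ≥ 39.5 W/(m·K); cost ≤ 4.1 $/kg. Survivors: option G, option J.
After converting to SI:
  option G: E = 206.2 GPa, ρ = 7900 kg/m³
  option J: E = 68.19 GPa, ρ = 2810 kg/m³
  option G: M = 26.1 MN·m/kg
  option J: M = 24.3 MN·m/kg
Highest index: option G.

option G, M = 26.1 MN·m/kg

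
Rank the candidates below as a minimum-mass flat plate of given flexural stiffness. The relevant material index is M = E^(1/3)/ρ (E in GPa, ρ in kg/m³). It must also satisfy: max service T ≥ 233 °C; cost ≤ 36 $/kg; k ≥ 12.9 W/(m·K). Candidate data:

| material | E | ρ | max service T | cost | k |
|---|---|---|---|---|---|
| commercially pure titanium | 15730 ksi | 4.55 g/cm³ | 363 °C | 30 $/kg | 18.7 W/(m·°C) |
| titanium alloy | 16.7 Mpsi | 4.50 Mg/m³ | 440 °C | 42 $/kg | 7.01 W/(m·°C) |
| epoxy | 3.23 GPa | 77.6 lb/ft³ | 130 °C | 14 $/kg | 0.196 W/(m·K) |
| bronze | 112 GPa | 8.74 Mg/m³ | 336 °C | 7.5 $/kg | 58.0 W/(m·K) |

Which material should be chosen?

commercially pure titanium

Screen on constraints: max service T ≥ 233 °C; cost ≤ 36 $/kg; k ≥ 12.9 W/(m·K). Survivors: commercially pure titanium, bronze.
After converting to SI:
  commercially pure titanium: E = 108.5 GPa, ρ = 4550 kg/m³
  bronze: E = 112.0 GPa, ρ = 8740 kg/m³
  commercially pure titanium: M = 1.05×10⁻³
  bronze: M = 0.552×10⁻³
Commercially pure titanium ranks first.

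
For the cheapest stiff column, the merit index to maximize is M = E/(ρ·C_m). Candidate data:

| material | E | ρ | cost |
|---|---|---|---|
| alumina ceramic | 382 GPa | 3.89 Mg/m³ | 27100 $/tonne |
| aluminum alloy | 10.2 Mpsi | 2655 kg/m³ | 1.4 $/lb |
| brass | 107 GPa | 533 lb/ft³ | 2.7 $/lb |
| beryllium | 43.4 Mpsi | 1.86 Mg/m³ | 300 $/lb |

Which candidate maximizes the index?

aluminum alloy

After converting to SI:
  alumina ceramic: E = 382.0 GPa, ρ = 3890 kg/m³, cost = 27.10 $/kg
  aluminum alloy: E = 70.33 GPa, ρ = 2655 kg/m³, cost = 3.086 $/kg
  brass: E = 107.0 GPa, ρ = 8538 kg/m³, cost = 5.952 $/kg
  beryllium: E = 299.2 GPa, ρ = 1860 kg/m³, cost = 661.4 $/kg
  aluminum alloy: M = 8.58 MN·m per $
  alumina ceramic: M = 3.62 MN·m per $
  brass: M = 2.11 MN·m per $
  beryllium: M = 0.243 MN·m per $
The maximum is for aluminum alloy.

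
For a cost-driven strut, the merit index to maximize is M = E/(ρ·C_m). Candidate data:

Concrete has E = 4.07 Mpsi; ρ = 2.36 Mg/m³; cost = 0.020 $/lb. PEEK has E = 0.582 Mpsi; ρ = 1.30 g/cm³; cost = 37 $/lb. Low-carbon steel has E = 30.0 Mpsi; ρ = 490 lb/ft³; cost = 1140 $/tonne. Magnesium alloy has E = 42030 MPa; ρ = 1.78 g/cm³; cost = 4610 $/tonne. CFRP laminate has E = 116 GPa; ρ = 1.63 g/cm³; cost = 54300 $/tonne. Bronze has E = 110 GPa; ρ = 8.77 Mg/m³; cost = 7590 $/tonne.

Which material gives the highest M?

concrete

Normalizing units and computing the index:
  concrete: E = 28.06 GPa, ρ = 2360 kg/m³, cost = 0.04409 $/kg
  PEEK: E = 4.013 GPa, ρ = 1300 kg/m³, cost = 81.57 $/kg
  low-carbon steel: E = 206.8 GPa, ρ = 7849 kg/m³, cost = 1.140 $/kg
  magnesium alloy: E = 42.03 GPa, ρ = 1780 kg/m³, cost = 4.610 $/kg
  CFRP laminate: E = 116.0 GPa, ρ = 1630 kg/m³, cost = 54.30 $/kg
  bronze: E = 110.0 GPa, ρ = 8770 kg/m³, cost = 7.590 $/kg
  concrete: M = 270 MN·m per $
  low-carbon steel: M = 23.1 MN·m per $
  magnesium alloy: M = 5.12 MN·m per $
  bronze: M = 1.65 MN·m per $
  CFRP laminate: M = 1.31 MN·m per $
  PEEK: M = 0.0378 MN·m per $
Highest index: concrete.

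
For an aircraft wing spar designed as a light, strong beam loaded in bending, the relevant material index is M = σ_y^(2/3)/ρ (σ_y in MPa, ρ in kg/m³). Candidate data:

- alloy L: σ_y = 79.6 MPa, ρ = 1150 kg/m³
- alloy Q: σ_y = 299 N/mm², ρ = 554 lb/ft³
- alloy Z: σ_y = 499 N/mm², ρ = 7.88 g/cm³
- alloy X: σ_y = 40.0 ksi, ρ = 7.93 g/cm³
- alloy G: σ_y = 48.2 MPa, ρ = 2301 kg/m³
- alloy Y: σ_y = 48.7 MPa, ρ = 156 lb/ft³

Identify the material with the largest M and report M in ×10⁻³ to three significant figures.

alloy L, M = 16.1×10⁻³

Normalizing units and computing the index:
  alloy L: σ_y = 79.60 MPa, ρ = 1150 kg/m³
  alloy Q: σ_y = 299.0 MPa, ρ = 8874 kg/m³
  alloy Z: σ_y = 499.0 MPa, ρ = 7880 kg/m³
  alloy X: σ_y = 275.8 MPa, ρ = 7930 kg/m³
  alloy G: σ_y = 48.20 MPa, ρ = 2301 kg/m³
  alloy Y: σ_y = 48.70 MPa, ρ = 2499 kg/m³
  alloy L: M = 16.1×10⁻³
  alloy Z: M = 7.98×10⁻³
  alloy G: M = 5.76×10⁻³
  alloy X: M = 5.34×10⁻³
  alloy Y: M = 5.34×10⁻³
  alloy Q: M = 5.04×10⁻³
Alloy L has the largest M.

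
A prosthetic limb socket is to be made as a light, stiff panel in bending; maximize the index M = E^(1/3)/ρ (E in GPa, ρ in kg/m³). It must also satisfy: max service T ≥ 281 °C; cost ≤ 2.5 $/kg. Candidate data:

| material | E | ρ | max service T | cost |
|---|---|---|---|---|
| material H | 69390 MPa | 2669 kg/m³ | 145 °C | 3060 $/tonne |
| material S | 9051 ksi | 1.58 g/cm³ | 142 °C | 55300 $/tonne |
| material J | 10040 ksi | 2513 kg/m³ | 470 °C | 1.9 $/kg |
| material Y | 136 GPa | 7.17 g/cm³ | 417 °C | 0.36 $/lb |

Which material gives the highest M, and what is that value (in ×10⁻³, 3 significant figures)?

Screen on constraints: max service T ≥ 281 °C; cost ≤ 2.5 $/kg. Survivors: material J, material Y.
Normalizing units and computing the index:
  material J: E = 69.22 GPa, ρ = 2513 kg/m³
  material Y: E = 136.0 GPa, ρ = 7170 kg/m³
  material J: M = 1.63×10⁻³
  material Y: M = 0.717×10⁻³
Material J has the largest M.

material J, M = 1.63×10⁻³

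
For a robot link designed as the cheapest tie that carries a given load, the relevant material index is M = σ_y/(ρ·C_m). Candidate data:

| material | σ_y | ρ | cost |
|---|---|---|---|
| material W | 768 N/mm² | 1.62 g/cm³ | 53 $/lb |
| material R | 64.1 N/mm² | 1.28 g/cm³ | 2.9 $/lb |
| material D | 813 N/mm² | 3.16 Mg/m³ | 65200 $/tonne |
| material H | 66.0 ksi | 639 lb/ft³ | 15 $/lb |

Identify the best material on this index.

In SI units:
  material W: σ_y = 768.0 MPa, ρ = 1620 kg/m³, cost = 116.8 $/kg
  material R: σ_y = 64.10 MPa, ρ = 1280 kg/m³, cost = 6.393 $/kg
  material D: σ_y = 813.0 MPa, ρ = 3160 kg/m³, cost = 65.20 $/kg
  material H: σ_y = 455.1 MPa, ρ = 10240 kg/m³, cost = 33.07 $/kg
  material R: M = 7.83 kN·m per $
  material W: M = 4.06 kN·m per $
  material D: M = 3.95 kN·m per $
  material H: M = 1.34 kN·m per $
Material R ranks first.

material R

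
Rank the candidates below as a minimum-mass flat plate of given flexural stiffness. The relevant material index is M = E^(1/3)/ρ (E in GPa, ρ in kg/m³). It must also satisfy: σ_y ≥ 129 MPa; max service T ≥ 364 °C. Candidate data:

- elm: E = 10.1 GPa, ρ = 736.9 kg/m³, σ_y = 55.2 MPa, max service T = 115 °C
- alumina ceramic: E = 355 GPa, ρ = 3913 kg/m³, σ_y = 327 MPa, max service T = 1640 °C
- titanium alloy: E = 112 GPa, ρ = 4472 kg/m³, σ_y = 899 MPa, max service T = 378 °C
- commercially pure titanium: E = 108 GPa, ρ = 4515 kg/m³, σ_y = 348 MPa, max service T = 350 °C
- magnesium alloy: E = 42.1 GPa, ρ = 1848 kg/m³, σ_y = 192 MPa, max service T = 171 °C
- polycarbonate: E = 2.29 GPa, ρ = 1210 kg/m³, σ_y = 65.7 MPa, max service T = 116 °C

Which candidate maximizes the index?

Screen on constraints: σ_y ≥ 129 MPa; max service T ≥ 364 °C. Survivors: alumina ceramic, titanium alloy.
Per-candidate index values:
  alumina ceramic: M = 1.81×10⁻³
  titanium alloy: M = 1.08×10⁻³
The maximum is for alumina ceramic.

alumina ceramic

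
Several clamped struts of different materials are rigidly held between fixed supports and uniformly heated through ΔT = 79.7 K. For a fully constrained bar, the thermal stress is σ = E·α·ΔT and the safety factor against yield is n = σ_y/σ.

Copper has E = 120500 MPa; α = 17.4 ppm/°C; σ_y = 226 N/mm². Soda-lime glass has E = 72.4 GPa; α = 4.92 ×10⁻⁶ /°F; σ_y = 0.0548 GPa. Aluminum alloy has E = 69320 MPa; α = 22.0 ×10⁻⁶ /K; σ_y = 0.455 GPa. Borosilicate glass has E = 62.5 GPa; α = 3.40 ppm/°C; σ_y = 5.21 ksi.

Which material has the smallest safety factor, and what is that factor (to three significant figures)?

Per material, after unit conversion:
  copper: E = 120.5, α = 17.4, σ_y = 226.0 → σ = 167 MPa, n = 1.35
  soda-lime glass: E = 72.40, α = 8.86, σ_y = 54.80 → σ = 51.1 MPa, n = 1.07
  aluminum alloy: E = 69.32, α = 22.0, σ_y = 455.0 → σ = 122 MPa, n = 3.74
  borosilicate glass: E = 62.50, α = 3.40, σ_y = 35.92 → σ = 16.9 MPa, n = 2.12
Soda-lime glass has the lowest safety factor, n = 1.07.

soda-lime glass, n = 1.07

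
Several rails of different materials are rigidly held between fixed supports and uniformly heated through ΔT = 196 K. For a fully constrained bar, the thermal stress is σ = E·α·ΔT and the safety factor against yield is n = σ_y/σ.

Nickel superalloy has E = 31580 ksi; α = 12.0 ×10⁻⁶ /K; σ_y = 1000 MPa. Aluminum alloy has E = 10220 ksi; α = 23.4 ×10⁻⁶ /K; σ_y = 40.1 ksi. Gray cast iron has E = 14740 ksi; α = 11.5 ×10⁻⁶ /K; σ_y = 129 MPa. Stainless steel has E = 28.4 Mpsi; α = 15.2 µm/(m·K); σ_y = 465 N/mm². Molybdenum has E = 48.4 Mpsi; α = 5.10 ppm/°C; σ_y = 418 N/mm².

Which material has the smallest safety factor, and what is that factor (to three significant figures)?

In consistent units (E in GPa, α in ×10⁻⁶/K, σ_y in MPa):
  nickel superalloy: E = 217.7, α = 12.0, σ_y = 1000 → σ = 512 MPa, n = 1.95
  aluminum alloy: E = 70.46, α = 23.4, σ_y = 276.5 → σ = 323 MPa, n = 0.856
  gray cast iron: E = 101.6, α = 11.5, σ_y = 129.0 → σ = 229 MPa, n = 0.563
  stainless steel: E = 195.8, α = 15.2, σ_y = 465.0 → σ = 583 MPa, n = 0.797
  molybdenum: E = 333.7, α = 5.10, σ_y = 418.0 → σ = 334 MPa, n = 1.25
Gray cast iron has the lowest safety factor, n = 0.563.

gray cast iron, n = 0.563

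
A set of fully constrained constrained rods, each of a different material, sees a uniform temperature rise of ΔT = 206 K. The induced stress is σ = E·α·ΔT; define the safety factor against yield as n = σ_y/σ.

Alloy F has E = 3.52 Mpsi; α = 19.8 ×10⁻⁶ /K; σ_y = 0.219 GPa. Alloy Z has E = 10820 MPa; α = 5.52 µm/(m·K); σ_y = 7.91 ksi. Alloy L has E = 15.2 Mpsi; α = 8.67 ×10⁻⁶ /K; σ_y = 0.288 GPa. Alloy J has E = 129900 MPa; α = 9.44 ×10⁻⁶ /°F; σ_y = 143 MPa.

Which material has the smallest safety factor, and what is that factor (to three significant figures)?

With everything in SI (GPa, ×10⁻⁶/K, MPa):
  alloy F: E = 24.27, α = 19.8, σ_y = 219.0 → σ = 99.0 MPa, n = 2.21
  alloy Z: E = 10.82, α = 5.52, σ_y = 54.54 → σ = 12.3 MPa, n = 4.43
  alloy L: E = 104.8, α = 8.67, σ_y = 288.0 → σ = 187 MPa, n = 1.54
  alloy J: E = 129.9, α = 17.0, σ_y = 143.0 → σ = 455 MPa, n = 0.314
The minimum is alloy J at n = 0.314.

alloy J, n = 0.314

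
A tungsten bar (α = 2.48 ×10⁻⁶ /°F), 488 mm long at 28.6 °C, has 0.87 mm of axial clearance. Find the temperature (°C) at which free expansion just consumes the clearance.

α = 2.48×10⁻⁶/°F × 9/5 = 4.46×10⁻⁶/K.
α·L₀·ΔT = 0.87 mm ⇒ ΔT = 0.87 / (4.46×10⁻⁶ × 488.0) = 399.4 K.
T = 28.6 + 399.4 = 428.0 °C.

428 °C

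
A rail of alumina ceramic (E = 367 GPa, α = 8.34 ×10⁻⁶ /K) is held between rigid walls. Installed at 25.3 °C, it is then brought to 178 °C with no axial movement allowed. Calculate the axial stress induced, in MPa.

ΔT = 152.7 K. Constrained thermal stress σ = E·α·ΔT = 367.0×10³ MPa × 8.34×10⁻⁶ × 152.7 = 467 MPa (compressive).

467 MPa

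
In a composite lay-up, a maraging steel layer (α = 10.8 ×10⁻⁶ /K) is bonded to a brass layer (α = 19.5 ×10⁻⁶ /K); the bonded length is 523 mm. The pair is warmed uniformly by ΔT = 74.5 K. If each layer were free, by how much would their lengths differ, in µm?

Δα = |10.8 − 19.5|×10⁻⁶/K = 8.70×10⁻⁶/K.
ΔL_mismatch = Δα·L·ΔT = 8.70×10⁻⁶ × 523.0 mm × 74.5 K = 339 µm.

339 µm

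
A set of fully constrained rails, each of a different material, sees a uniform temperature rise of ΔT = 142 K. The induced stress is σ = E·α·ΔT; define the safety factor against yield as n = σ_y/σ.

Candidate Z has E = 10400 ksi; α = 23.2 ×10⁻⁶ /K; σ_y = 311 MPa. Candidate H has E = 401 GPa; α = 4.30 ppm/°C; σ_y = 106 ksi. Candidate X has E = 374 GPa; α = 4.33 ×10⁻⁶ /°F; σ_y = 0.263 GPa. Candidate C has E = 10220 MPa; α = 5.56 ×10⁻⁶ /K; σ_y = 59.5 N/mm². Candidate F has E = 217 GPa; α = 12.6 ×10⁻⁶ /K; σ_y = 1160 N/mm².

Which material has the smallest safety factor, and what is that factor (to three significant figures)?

candidate X, n = 0.635

With everything in SI (GPa, ×10⁻⁶/K, MPa):
  candidate Z: E = 71.71, α = 23.2, σ_y = 311.0 → σ = 236 MPa, n = 1.32
  candidate H: E = 401.0, α = 4.30, σ_y = 730.8 → σ = 245 MPa, n = 2.98
  candidate X: E = 374.0, α = 7.79, σ_y = 263.0 → σ = 414 MPa, n = 0.635
  candidate C: E = 10.22, α = 5.56, σ_y = 59.50 → σ = 8.07 MPa, n = 7.37
  candidate F: E = 217.0, α = 12.6, σ_y = 1160 → σ = 388 MPa, n = 2.99
Smallest n: candidate X with n = 0.635.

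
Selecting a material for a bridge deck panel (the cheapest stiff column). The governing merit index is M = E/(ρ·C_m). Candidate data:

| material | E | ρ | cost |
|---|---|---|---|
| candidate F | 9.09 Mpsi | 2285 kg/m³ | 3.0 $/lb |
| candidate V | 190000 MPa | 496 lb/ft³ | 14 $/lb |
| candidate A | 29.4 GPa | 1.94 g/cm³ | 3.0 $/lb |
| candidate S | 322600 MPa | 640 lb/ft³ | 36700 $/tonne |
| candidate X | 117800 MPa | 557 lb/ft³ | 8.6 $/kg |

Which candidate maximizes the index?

candidate F

Normalizing units and computing the index:
  candidate F: E = 62.67 GPa, ρ = 2285 kg/m³, cost = 6.614 $/kg
  candidate V: E = 190.0 GPa, ρ = 7945 kg/m³, cost = 30.86 $/kg
  candidate A: E = 29.40 GPa, ρ = 1940 kg/m³, cost = 6.614 $/kg
  candidate S: E = 322.6 GPa, ρ = 10250 kg/m³, cost = 36.70 $/kg
  candidate X: E = 117.8 GPa, ρ = 8922 kg/m³, cost = 8.600 $/kg
  candidate F: M = 4.15 MN·m per $
  candidate A: M = 2.29 MN·m per $
  candidate X: M = 1.54 MN·m per $
  candidate S: M = 0.857 MN·m per $
  candidate V: M = 0.775 MN·m per $
Candidate F ranks first.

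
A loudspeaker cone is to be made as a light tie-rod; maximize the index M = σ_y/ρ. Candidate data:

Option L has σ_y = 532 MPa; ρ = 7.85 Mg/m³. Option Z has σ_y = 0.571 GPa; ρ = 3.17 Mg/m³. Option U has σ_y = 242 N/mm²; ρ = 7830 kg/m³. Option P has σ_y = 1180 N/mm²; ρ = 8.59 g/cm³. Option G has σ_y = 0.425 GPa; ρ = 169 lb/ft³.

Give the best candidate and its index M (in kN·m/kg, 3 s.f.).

Convert each candidate to consistent units, then evaluate M:
  option L: σ_y = 532.0 MPa, ρ = 7850 kg/m³
  option Z: σ_y = 571.0 MPa, ρ = 3170 kg/m³
  option U: σ_y = 242.0 MPa, ρ = 7830 kg/m³
  option P: σ_y = 1180 MPa, ρ = 8590 kg/m³
  option G: σ_y = 425.0 MPa, ρ = 2707 kg/m³
  option Z: M = 180 kN·m/kg
  option G: M = 157 kN·m/kg
  option P: M = 137 kN·m/kg
  option L: M = 67.8 kN·m/kg
  option U: M = 30.9 kN·m/kg
Highest index: option Z.

option Z, M = 180 kN·m/kg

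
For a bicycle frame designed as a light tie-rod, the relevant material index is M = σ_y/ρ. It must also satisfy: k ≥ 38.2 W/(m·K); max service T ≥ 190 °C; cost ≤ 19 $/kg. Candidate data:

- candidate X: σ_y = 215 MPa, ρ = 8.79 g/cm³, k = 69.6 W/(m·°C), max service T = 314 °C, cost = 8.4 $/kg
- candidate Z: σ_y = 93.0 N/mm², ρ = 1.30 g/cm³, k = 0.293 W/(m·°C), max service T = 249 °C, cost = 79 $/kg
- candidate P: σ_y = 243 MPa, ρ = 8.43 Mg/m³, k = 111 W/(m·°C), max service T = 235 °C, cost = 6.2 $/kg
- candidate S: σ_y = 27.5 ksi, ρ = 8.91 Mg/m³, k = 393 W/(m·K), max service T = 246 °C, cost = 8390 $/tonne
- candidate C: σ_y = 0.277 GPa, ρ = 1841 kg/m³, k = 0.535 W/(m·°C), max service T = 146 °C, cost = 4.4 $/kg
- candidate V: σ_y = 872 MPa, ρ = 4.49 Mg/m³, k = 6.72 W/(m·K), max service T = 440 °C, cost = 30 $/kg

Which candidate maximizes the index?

candidate P

Screen on constraints: k ≥ 38.2 W/(m·K); max service T ≥ 190 °C; cost ≤ 19 $/kg. Survivors: candidate X, candidate P, candidate S.
Convert each candidate to consistent units, then evaluate M:
  candidate X: σ_y = 215.0 MPa, ρ = 8790 kg/m³
  candidate P: σ_y = 243.0 MPa, ρ = 8430 kg/m³
  candidate S: σ_y = 189.6 MPa, ρ = 8910 kg/m³
  candidate P: M = 28.8 kN·m/kg
  candidate X: M = 24.5 kN·m/kg
  candidate S: M = 21.3 kN·m/kg
The maximum is for candidate P.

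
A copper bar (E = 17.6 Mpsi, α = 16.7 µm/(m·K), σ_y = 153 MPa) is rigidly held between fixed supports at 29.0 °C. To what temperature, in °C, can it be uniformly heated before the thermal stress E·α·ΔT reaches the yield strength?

104 °C

E = 17.6 Mpsi = 121.3 GPa.
E·α·ΔT = 153.0 MPa ⇒ ΔT = 153.0 / (121.3×10³ × 16.7×10⁻⁶) = 75.50 K.
T = 29.0 + 75.50 = 104.5 °C.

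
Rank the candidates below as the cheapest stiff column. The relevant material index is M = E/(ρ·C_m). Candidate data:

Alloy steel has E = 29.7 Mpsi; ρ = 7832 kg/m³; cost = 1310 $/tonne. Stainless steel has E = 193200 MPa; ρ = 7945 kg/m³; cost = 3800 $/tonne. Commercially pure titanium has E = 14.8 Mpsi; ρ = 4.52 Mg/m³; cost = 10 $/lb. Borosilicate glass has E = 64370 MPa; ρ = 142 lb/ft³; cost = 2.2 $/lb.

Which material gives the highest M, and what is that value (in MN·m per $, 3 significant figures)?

alloy steel, M = 20.0 MN·m per $

After converting to SI:
  alloy steel: E = 204.8 GPa, ρ = 7832 kg/m³, cost = 1.310 $/kg
  stainless steel: E = 193.2 GPa, ρ = 7945 kg/m³, cost = 3.800 $/kg
  commercially pure titanium: E = 102.0 GPa, ρ = 4520 kg/m³, cost = 22.05 $/kg
  borosilicate glass: E = 64.37 GPa, ρ = 2275 kg/m³, cost = 4.850 $/kg
  alloy steel: M = 20.0 MN·m per $
  stainless steel: M = 6.40 MN·m per $
  borosilicate glass: M = 5.83 MN·m per $
  commercially pure titanium: M = 1.02 MN·m per $
The maximum is for alloy steel.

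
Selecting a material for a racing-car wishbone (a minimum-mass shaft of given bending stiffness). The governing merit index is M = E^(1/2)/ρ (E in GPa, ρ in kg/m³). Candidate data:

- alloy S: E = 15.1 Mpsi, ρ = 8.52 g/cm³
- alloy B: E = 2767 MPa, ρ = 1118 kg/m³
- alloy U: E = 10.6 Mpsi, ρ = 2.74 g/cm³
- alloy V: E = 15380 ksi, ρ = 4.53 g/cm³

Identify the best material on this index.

alloy U

Normalizing units and computing the index:
  alloy S: E = 104.1 GPa, ρ = 8520 kg/m³
  alloy B: E = 2.767 GPa, ρ = 1118 kg/m³
  alloy U: E = 73.08 GPa, ρ = 2740 kg/m³
  alloy V: E = 106.0 GPa, ρ = 4530 kg/m³
  alloy U: M = 3.12×10⁻³
  alloy V: M = 2.27×10⁻³
  alloy B: M = 1.49×10⁻³
  alloy S: M = 1.20×10⁻³
Alloy U has the largest M.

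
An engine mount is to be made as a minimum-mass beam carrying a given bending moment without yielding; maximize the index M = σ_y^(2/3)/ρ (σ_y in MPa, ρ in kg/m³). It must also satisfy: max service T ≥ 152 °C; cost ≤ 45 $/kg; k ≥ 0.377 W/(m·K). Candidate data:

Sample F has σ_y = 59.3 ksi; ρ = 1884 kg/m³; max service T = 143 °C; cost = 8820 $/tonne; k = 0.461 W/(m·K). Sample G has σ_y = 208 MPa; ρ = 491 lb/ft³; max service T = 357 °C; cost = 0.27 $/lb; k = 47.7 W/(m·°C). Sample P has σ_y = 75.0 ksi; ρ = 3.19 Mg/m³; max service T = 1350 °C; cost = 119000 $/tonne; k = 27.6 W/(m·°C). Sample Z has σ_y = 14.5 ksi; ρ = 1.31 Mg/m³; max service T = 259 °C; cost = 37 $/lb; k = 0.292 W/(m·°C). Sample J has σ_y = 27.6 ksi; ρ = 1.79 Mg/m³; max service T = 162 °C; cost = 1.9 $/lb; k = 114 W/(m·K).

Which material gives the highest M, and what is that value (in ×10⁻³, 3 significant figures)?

sample J, M = 18.5×10⁻³

Screen on constraints: max service T ≥ 152 °C; cost ≤ 45 $/kg; k ≥ 0.377 W/(m·K). Survivors: sample G, sample J.
After converting to SI:
  sample G: σ_y = 208.0 MPa, ρ = 7865 kg/m³
  sample J: σ_y = 190.3 MPa, ρ = 1790 kg/m³
  sample J: M = 18.5×10⁻³
  sample G: M = 4.46×10⁻³
Highest index: sample J.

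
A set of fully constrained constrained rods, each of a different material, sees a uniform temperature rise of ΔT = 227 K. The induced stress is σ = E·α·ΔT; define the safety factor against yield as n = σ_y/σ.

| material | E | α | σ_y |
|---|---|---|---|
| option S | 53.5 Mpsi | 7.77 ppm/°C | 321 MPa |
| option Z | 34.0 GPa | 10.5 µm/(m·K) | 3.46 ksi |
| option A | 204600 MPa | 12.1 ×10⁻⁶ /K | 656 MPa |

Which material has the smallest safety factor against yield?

Per material, after unit conversion:
  option S: E = 368.9, α = 7.77, σ_y = 321.0 → σ = 651 MPa, n = 0.493
  option Z: E = 34.00, α = 10.5, σ_y = 23.86 → σ = 81.0 MPa, n = 0.294
  option A: E = 204.6, α = 12.1, σ_y = 656.0 → σ = 562 MPa, n = 1.17
The minimum is option Z at n = 0.294.

option Z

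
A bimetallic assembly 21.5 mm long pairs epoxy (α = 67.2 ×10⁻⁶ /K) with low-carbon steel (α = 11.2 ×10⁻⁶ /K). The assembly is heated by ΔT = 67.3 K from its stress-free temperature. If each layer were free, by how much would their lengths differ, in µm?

81.0 µm

Δα = |67.2 − 11.2|×10⁻⁶/K = 56.0×10⁻⁶/K.
ΔL_mismatch = Δα·L·ΔT = 56.0×10⁻⁶ × 21.5 mm × 67.3 K = 81.0 µm.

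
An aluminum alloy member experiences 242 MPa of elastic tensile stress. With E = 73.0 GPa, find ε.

3.32×10⁻³

ε = σ/E = 242 / 73000 = 3.32×10⁻³.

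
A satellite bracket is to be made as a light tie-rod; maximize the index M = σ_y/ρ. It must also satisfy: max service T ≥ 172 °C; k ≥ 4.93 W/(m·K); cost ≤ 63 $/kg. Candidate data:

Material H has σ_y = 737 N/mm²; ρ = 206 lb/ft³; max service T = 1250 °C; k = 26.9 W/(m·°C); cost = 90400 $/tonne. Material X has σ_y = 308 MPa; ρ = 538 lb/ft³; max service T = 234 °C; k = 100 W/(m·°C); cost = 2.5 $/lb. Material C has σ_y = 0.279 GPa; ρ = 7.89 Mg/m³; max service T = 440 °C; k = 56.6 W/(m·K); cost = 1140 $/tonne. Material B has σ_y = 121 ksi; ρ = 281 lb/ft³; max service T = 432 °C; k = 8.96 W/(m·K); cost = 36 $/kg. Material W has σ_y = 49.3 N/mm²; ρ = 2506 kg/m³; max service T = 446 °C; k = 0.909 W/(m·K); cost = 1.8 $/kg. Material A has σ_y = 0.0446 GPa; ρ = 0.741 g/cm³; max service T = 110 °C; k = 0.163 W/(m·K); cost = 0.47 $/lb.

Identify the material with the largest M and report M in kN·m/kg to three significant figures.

material B, M = 185 kN·m/kg

Screen on constraints: max service T ≥ 172 °C; k ≥ 4.93 W/(m·K); cost ≤ 63 $/kg. Survivors: material X, material C, material B.
Normalizing units and computing the index:
  material X: σ_y = 308.0 MPa, ρ = 8618 kg/m³
  material C: σ_y = 279.0 MPa, ρ = 7890 kg/m³
  material B: σ_y = 834.3 MPa, ρ = 4501 kg/m³
  material B: M = 185 kN·m/kg
  material X: M = 35.7 kN·m/kg
  material C: M = 35.4 kN·m/kg
The maximum is for material B.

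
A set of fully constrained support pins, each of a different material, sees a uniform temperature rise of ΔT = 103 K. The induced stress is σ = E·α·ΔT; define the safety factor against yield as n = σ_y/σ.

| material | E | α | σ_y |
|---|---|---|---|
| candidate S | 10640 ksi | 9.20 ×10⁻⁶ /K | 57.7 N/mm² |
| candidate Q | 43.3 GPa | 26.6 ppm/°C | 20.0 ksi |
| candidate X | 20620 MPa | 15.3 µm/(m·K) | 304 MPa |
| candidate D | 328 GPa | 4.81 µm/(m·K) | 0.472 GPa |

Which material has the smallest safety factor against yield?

candidate S

Per material, after unit conversion:
  candidate S: E = 73.36, α = 9.20, σ_y = 57.70 → σ = 69.5 MPa, n = 0.830
  candidate Q: E = 43.30, α = 26.6, σ_y = 137.9 → σ = 119 MPa, n = 1.16
  candidate X: E = 20.62, α = 15.3, σ_y = 304.0 → σ = 32.5 MPa, n = 9.36
  candidate D: E = 328.0, α = 4.81, σ_y = 472.0 → σ = 163 MPa, n = 2.90
Candidate S has the lowest safety factor, n = 0.830.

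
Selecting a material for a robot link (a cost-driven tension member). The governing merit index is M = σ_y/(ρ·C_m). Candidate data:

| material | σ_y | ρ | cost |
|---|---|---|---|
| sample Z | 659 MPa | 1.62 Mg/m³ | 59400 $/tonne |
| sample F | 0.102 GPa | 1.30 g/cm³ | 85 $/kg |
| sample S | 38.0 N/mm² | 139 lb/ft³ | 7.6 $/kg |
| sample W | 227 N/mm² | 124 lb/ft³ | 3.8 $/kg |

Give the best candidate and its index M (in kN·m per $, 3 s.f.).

In SI units:
  sample Z: σ_y = 659.0 MPa, ρ = 1620 kg/m³, cost = 59.40 $/kg
  sample F: σ_y = 102.0 MPa, ρ = 1300 kg/m³, cost = 85.00 $/kg
  sample S: σ_y = 38.00 MPa, ρ = 2227 kg/m³, cost = 7.600 $/kg
  sample W: σ_y = 227.0 MPa, ρ = 1986 kg/m³, cost = 3.800 $/kg
  sample W: M = 30.1 kN·m per $
  sample Z: M = 6.85 kN·m per $
  sample S: M = 2.25 kN·m per $
  sample F: M = 0.923 kN·m per $
Sample W has the largest M.

sample W, M = 30.1 kN·m per $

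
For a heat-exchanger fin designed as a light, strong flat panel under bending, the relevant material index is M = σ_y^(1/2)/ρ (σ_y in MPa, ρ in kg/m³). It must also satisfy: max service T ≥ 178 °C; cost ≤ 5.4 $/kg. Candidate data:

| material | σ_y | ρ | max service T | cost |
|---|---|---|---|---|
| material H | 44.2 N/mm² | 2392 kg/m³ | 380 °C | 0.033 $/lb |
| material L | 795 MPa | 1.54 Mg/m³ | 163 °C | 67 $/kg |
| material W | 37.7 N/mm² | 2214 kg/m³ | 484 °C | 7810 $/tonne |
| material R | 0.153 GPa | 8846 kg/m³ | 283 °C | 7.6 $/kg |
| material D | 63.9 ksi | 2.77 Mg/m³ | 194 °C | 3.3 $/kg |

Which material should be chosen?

Screen on constraints: max service T ≥ 178 °C; cost ≤ 5.4 $/kg. Survivors: material H, material D.
Putting every candidate on a common basis:
  material H: σ_y = 44.20 MPa, ρ = 2392 kg/m³
  material D: σ_y = 440.6 MPa, ρ = 2770 kg/m³
  material D: M = 7.58×10⁻³
  material H: M = 2.78×10⁻³
Highest index: material D.

material D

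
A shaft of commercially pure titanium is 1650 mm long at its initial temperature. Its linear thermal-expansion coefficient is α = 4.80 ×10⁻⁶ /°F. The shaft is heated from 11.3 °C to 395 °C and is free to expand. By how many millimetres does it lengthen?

5.47 mm

Convert α: 4.80×10⁻⁶/°F × (9/5) = 8.64×10⁻⁶/K.
ΔT = 395 − 11.3 = 383.7 K.
ΔL = α·L₀·ΔT = 8.64×10⁻⁶ × 1650 mm × 383.7 K = 5.47 mm.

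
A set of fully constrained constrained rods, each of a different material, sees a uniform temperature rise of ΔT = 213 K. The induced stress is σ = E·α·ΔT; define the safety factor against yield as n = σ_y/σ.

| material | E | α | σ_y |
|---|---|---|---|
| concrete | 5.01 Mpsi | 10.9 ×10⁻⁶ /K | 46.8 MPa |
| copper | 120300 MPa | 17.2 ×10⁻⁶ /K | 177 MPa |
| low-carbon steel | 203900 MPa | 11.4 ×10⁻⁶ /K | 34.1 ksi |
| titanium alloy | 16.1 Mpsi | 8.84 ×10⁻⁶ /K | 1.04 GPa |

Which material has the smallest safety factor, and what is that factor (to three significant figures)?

Per material, after unit conversion:
  concrete: E = 34.54, α = 10.9, σ_y = 46.80 → σ = 80.2 MPa, n = 0.584
  copper: E = 120.3, α = 17.2, σ_y = 177.0 → σ = 441 MPa, n = 0.402
  low-carbon steel: E = 203.9, α = 11.4, σ_y = 235.1 → σ = 495 MPa, n = 0.475
  titanium alloy: E = 111.0, α = 8.84, σ_y = 1040 → σ = 209 MPa, n = 4.98
Copper has the lowest safety factor, n = 0.402.

copper, n = 0.402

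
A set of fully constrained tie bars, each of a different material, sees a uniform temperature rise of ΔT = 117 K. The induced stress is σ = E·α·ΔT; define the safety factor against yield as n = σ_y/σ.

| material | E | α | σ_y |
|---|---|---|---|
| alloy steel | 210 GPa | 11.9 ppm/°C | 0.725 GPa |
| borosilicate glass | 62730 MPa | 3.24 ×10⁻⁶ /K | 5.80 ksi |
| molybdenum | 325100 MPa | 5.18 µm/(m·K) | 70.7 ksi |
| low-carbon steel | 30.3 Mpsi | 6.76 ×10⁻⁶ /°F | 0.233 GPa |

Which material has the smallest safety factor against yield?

low-carbon steel

With everything in SI (GPa, ×10⁻⁶/K, MPa):
  alloy steel: E = 210.0, α = 11.9, σ_y = 725.0 → σ = 292 MPa, n = 2.48
  borosilicate glass: E = 62.73, α = 3.24, σ_y = 39.99 → σ = 23.8 MPa, n = 1.68
  molybdenum: E = 325.1, α = 5.18, σ_y = 487.5 → σ = 197 MPa, n = 2.47
  low-carbon steel: E = 208.9, α = 12.2, σ_y = 233.0 → σ = 297 MPa, n = 0.783
Low-carbon steel has the lowest safety factor, n = 0.783.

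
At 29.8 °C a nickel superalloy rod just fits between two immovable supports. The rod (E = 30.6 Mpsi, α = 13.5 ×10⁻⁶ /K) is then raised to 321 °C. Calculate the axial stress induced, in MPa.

E = 30.6 Mpsi = 211.0 GPa.
ΔT = 291.2 K. Constrained thermal stress σ = E·α·ΔT = 211.0×10³ MPa × 13.5×10⁻⁶ × 291.2 = 829 MPa (compressive).

829 MPa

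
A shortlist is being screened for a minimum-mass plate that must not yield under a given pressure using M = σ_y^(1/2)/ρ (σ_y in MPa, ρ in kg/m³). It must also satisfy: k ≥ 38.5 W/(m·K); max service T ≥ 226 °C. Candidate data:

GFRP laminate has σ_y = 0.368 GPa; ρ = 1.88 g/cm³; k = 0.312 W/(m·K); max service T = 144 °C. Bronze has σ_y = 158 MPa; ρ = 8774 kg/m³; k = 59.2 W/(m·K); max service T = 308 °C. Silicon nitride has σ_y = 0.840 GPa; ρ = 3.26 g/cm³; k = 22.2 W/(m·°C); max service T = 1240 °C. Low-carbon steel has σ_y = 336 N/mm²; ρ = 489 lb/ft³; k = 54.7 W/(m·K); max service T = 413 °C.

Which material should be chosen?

Screen on constraints: k ≥ 38.5 W/(m·K); max service T ≥ 226 °C. Survivors: bronze, low-carbon steel.
Normalizing units and computing the index:
  bronze: σ_y = 158.0 MPa, ρ = 8774 kg/m³
  low-carbon steel: σ_y = 336.0 MPa, ρ = 7833 kg/m³
  low-carbon steel: M = 2.34×10⁻³
  bronze: M = 1.43×10⁻³
Low-carbon steel ranks first.

low-carbon steel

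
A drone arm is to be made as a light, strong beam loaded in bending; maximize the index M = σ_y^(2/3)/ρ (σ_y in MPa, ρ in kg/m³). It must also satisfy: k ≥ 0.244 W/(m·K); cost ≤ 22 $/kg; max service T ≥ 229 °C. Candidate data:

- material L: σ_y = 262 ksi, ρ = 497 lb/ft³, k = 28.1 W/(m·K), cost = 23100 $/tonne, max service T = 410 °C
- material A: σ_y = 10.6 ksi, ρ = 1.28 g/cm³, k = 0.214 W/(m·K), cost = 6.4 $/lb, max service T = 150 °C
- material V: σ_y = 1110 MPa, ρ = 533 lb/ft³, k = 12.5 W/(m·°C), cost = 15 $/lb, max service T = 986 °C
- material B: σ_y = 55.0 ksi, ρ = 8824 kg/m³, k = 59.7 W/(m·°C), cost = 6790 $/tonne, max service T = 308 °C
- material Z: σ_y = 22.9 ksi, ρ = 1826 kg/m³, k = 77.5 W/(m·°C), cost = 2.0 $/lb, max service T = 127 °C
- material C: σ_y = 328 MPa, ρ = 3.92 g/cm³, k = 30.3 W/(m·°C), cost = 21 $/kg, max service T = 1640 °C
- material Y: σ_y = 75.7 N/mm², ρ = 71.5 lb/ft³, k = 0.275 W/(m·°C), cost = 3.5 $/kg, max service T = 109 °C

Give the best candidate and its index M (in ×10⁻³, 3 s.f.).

Screen on constraints: k ≥ 0.244 W/(m·K); cost ≤ 22 $/kg; max service T ≥ 229 °C. Survivors: material B, material C.
Convert each candidate to consistent units, then evaluate M:
  material B: σ_y = 379.2 MPa, ρ = 8824 kg/m³
  material C: σ_y = 328.0 MPa, ρ = 3920 kg/m³
  material C: M = 12.1×10⁻³
  material B: M = 5.94×10⁻³
The maximum is for material C.

material C, M = 12.1×10⁻³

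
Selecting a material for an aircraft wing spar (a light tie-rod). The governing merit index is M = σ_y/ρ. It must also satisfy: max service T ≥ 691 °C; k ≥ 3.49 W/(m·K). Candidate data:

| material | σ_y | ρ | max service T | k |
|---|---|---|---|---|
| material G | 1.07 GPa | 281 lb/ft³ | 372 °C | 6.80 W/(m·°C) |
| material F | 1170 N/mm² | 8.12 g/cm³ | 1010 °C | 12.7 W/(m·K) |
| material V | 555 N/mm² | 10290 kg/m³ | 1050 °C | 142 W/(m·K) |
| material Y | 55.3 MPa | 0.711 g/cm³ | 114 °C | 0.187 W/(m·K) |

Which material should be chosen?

material F

Screen on constraints: max service T ≥ 691 °C; k ≥ 3.49 W/(m·K). Survivors: material F, material V.
In SI units:
  material F: σ_y = 1170 MPa, ρ = 8120 kg/m³
  material V: σ_y = 555.0 MPa, ρ = 10290 kg/m³
  material F: M = 144 kN·m/kg
  material V: M = 53.9 kN·m/kg
Material F has the largest M.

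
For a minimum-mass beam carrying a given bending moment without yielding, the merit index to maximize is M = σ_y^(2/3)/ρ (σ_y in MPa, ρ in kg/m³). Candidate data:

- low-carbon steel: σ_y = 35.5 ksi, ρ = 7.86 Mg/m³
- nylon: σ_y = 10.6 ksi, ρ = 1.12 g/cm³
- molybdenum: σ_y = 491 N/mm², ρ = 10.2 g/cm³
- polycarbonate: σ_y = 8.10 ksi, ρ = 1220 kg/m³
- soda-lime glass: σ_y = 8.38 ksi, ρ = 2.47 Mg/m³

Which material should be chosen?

nylon

After converting to SI:
  low-carbon steel: σ_y = 244.8 MPa, ρ = 7860 kg/m³
  nylon: σ_y = 73.08 MPa, ρ = 1120 kg/m³
  molybdenum: σ_y = 491.0 MPa, ρ = 10200 kg/m³
  polycarbonate: σ_y = 55.85 MPa, ρ = 1220 kg/m³
  soda-lime glass: σ_y = 57.78 MPa, ρ = 2470 kg/m³
  nylon: M = 15.6×10⁻³
  polycarbonate: M = 12.0×10⁻³
  molybdenum: M = 6.10×10⁻³
  soda-lime glass: M = 6.05×10⁻³
  low-carbon steel: M = 4.98×10⁻³
Nylon ranks first.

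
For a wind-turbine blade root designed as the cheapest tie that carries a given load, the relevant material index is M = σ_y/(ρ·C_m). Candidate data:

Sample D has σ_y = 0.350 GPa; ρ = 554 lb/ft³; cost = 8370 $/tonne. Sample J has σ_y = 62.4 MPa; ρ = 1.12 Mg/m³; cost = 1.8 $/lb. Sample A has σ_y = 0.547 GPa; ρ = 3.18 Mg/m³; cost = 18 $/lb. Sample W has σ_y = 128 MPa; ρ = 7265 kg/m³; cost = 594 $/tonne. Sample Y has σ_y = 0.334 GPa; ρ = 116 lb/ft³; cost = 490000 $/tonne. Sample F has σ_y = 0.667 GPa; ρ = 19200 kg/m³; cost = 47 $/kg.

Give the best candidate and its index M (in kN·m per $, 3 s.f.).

sample W, M = 29.7 kN·m per $

Convert each candidate to consistent units, then evaluate M:
  sample D: σ_y = 350.0 MPa, ρ = 8874 kg/m³, cost = 8.370 $/kg
  sample J: σ_y = 62.40 MPa, ρ = 1120 kg/m³, cost = 3.968 $/kg
  sample A: σ_y = 547.0 MPa, ρ = 3180 kg/m³, cost = 39.68 $/kg
  sample W: σ_y = 128.0 MPa, ρ = 7265 kg/m³, cost = 0.5940 $/kg
  sample Y: σ_y = 334.0 MPa, ρ = 1858 kg/m³, cost = 490.0 $/kg
  sample F: σ_y = 667.0 MPa, ρ = 19200 kg/m³, cost = 47.00 $/kg
  sample W: M = 29.7 kN·m per $
  sample J: M = 14.0 kN·m per $
  sample D: M = 4.71 kN·m per $
  sample A: M = 4.33 kN·m per $
  sample F: M = 0.739 kN·m per $
  sample Y: M = 0.367 kN·m per $
The maximum is for sample W.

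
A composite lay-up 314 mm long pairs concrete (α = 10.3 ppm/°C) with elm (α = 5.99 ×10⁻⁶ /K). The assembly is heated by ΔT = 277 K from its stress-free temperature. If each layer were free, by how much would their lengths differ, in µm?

375 µm

Δα = |10.3 − 5.99|×10⁻⁶/K = 4.31×10⁻⁶/K.
ΔL_mismatch = Δα·L·ΔT = 4.31×10⁻⁶ × 314.0 mm × 277.0 K = 375 µm.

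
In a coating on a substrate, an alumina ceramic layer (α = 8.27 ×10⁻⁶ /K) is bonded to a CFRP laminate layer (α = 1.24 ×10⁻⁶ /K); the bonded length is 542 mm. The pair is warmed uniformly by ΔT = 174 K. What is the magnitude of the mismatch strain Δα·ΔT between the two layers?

Δα = |8.27 − 1.24|×10⁻⁶/K = 7.03×10⁻⁶/K.
Mismatch strain = Δα·ΔT = 7.03×10⁻⁶ × 174.0 = 1.22×10⁻³.

1.22×10⁻³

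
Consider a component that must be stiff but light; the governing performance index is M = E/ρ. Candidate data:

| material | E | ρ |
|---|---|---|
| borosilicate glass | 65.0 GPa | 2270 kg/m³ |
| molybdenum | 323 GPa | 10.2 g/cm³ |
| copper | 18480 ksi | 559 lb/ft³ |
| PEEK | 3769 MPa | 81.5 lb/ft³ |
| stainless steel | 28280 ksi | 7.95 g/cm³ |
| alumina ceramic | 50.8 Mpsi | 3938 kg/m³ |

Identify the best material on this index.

alumina ceramic

After converting to SI:
  borosilicate glass: E = 65.00 GPa, ρ = 2270 kg/m³
  molybdenum: E = 323.0 GPa, ρ = 10200 kg/m³
  copper: E = 127.4 GPa, ρ = 8954 kg/m³
  PEEK: E = 3.769 GPa, ρ = 1306 kg/m³
  stainless steel: E = 195.0 GPa, ρ = 7950 kg/m³
  alumina ceramic: E = 350.3 GPa, ρ = 3938 kg/m³
  alumina ceramic: M = 88.9 MN·m/kg
  molybdenum: M = 31.7 MN·m/kg
  borosilicate glass: M = 28.6 MN·m/kg
  stainless steel: M = 24.5 MN·m/kg
  copper: M = 14.2 MN·m/kg
  PEEK: M = 2.89 MN·m/kg
Alumina ceramic ranks first.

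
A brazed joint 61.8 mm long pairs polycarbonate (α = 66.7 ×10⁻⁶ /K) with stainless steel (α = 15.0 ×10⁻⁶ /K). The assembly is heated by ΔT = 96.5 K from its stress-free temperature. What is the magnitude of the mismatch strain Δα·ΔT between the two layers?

Δα = |66.7 − 15.0|×10⁻⁶/K = 51.7×10⁻⁶/K.
Mismatch strain = Δα·ΔT = 51.7×10⁻⁶ × 96.5 = 4.99×10⁻³.

4.99×10⁻³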